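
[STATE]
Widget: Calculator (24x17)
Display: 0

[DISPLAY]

                       0
┌───┬───┬───┬───┐       
│ 7 │ 8 │ 9 │ ÷ │       
├───┼───┼───┼───┤       
│ 4 │ 5 │ 6 │ × │       
├───┼───┼───┼───┤       
│ 1 │ 2 │ 3 │ - │       
├───┼───┼───┼───┤       
│ 0 │ . │ = │ + │       
├───┼───┼───┼───┤       
│ C │ MC│ MR│ M+│       
└───┴───┴───┴───┘       
                        
                        
                        
                        
                        


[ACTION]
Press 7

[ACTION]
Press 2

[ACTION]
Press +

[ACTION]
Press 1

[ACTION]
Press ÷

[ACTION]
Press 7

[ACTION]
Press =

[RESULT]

             10.42857143
┌───┬───┬───┬───┐       
│ 7 │ 8 │ 9 │ ÷ │       
├───┼───┼───┼───┤       
│ 4 │ 5 │ 6 │ × │       
├───┼───┼───┼───┤       
│ 1 │ 2 │ 3 │ - │       
├───┼───┼───┼───┤       
│ 0 │ . │ = │ + │       
├───┼───┼───┼───┤       
│ C │ MC│ MR│ M+│       
└───┴───┴───┴───┘       
                        
                        
                        
                        
                        


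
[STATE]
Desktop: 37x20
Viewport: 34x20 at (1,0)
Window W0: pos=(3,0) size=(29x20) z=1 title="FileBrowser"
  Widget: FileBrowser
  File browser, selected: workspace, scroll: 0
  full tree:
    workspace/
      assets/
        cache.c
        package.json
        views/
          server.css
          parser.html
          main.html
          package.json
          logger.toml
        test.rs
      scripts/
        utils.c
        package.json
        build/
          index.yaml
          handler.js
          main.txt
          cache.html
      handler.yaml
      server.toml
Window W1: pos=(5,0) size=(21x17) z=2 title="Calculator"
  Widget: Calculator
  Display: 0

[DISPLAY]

  ┏━┏━━━━━━━━━━━━━━━━━━━┓━━━━━┓   
  ┃ ┃ Calculator        ┃     ┃   
  ┠─┠───────────────────┨─────┨   
  ┃>┃                  0┃     ┃   
  ┃ ┃┌───┬───┬───┬───┐  ┃     ┃   
  ┃ ┃│ 7 │ 8 │ 9 │ ÷ │  ┃     ┃   
  ┃ ┃├───┼───┼───┼───┤  ┃     ┃   
  ┃ ┃│ 4 │ 5 │ 6 │ × │  ┃     ┃   
  ┃ ┃├───┼───┼───┼───┤  ┃     ┃   
  ┃ ┃│ 1 │ 2 │ 3 │ - │  ┃     ┃   
  ┃ ┃├───┼───┼───┼───┤  ┃     ┃   
  ┃ ┃│ 0 │ . │ = │ + │  ┃     ┃   
  ┃ ┃├───┼───┼───┼───┤  ┃     ┃   
  ┃ ┃│ C │ MC│ MR│ M+│  ┃     ┃   
  ┃ ┃└───┴───┴───┴───┘  ┃     ┃   
  ┃ ┃                   ┃     ┃   
  ┃ ┗━━━━━━━━━━━━━━━━━━━┛     ┃   
  ┃                           ┃   
  ┃                           ┃   
  ┗━━━━━━━━━━━━━━━━━━━━━━━━━━━┛   


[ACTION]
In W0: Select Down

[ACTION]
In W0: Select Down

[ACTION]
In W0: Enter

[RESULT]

  ┏━┏━━━━━━━━━━━━━━━━━━━┓━━━━━┓   
  ┃ ┃ Calculator        ┃     ┃   
  ┠─┠───────────────────┨─────┨   
  ┃ ┃                  0┃     ┃   
  ┃ ┃┌───┬───┬───┬───┐  ┃     ┃   
  ┃ ┃│ 7 │ 8 │ 9 │ ÷ │  ┃     ┃   
  ┃ ┃├───┼───┼───┼───┤  ┃     ┃   
  ┃ ┃│ 4 │ 5 │ 6 │ × │  ┃     ┃   
  ┃ ┃├───┼───┼───┼───┤  ┃     ┃   
  ┃ ┃│ 1 │ 2 │ 3 │ - │  ┃     ┃   
  ┃ ┃├───┼───┼───┼───┤  ┃     ┃   
  ┃ ┃│ 0 │ . │ = │ + │  ┃     ┃   
  ┃ ┃├───┼───┼───┼───┤  ┃     ┃   
  ┃ ┃│ C │ MC│ MR│ M+│  ┃     ┃   
  ┃ ┃└───┴───┴───┴───┘  ┃     ┃   
  ┃ ┃                   ┃     ┃   
  ┃ ┗━━━━━━━━━━━━━━━━━━━┛     ┃   
  ┃                           ┃   
  ┃                           ┃   
  ┗━━━━━━━━━━━━━━━━━━━━━━━━━━━┛   


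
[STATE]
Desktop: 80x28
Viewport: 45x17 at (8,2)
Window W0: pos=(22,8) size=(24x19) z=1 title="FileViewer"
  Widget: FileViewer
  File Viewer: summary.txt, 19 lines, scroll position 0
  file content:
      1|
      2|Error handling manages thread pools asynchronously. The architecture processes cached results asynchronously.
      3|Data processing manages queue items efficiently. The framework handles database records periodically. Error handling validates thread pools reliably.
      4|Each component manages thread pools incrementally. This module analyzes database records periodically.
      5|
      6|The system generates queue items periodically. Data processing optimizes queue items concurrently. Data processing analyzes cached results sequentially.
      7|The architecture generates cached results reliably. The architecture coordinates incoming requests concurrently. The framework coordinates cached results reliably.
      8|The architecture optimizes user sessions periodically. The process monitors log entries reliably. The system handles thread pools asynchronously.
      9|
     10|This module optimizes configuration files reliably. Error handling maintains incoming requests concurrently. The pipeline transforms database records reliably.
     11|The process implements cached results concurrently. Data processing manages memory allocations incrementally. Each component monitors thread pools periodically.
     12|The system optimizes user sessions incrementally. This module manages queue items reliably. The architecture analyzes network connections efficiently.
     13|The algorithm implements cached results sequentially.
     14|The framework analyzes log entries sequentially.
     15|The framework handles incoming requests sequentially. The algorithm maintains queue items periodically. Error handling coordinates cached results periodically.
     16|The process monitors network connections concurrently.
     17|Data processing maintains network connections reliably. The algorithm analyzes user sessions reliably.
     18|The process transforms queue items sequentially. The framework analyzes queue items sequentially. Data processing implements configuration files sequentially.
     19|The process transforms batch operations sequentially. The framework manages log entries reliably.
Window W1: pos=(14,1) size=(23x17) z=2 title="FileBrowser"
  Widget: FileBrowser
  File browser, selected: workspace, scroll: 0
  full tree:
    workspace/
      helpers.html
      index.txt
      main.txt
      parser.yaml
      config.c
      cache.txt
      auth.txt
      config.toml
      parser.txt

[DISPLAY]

      ┃ FileBrowser         ┃                
      ┠─────────────────────┨                
      ┃> [-] workspace/     ┃                
      ┃    helpers.html     ┃                
      ┃    index.txt        ┃                
      ┃    main.txt         ┃                
      ┃    parser.yaml      ┃━━━━━━━━┓       
      ┃    config.c         ┃        ┃       
      ┃    cache.txt        ┃────────┨       
      ┃    auth.txt         ┃       ▲┃       
      ┃    config.toml      ┃ manage█┃       
      ┃    parser.txt       ┃g manag░┃       
      ┃                     ┃ manage░┃       
      ┃                     ┃       ░┃       
      ┃                     ┃erates ░┃       
      ┗━━━━━━━━━━━━━━━━━━━━━┛re gene░┃       
              ┃The architecture opti░┃       


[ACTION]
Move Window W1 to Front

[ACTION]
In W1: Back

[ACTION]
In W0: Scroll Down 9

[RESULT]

      ┃ FileBrowser         ┃                
      ┠─────────────────────┨                
      ┃> [-] workspace/     ┃                
      ┃    helpers.html     ┃                
      ┃    index.txt        ┃                
      ┃    main.txt         ┃                
      ┃    parser.yaml      ┃━━━━━━━━┓       
      ┃    config.c         ┃        ┃       
      ┃    cache.txt        ┃────────┨       
      ┃    auth.txt         ┃       ▲┃       
      ┃    config.toml      ┃erates ░┃       
      ┃    parser.txt       ┃re gene░┃       
      ┃                     ┃re opti░┃       
      ┃                     ┃       ░┃       
      ┃                     ┃timizes░┃       
      ┗━━━━━━━━━━━━━━━━━━━━━┛plement░┃       
              ┃The system optimizes ░┃       


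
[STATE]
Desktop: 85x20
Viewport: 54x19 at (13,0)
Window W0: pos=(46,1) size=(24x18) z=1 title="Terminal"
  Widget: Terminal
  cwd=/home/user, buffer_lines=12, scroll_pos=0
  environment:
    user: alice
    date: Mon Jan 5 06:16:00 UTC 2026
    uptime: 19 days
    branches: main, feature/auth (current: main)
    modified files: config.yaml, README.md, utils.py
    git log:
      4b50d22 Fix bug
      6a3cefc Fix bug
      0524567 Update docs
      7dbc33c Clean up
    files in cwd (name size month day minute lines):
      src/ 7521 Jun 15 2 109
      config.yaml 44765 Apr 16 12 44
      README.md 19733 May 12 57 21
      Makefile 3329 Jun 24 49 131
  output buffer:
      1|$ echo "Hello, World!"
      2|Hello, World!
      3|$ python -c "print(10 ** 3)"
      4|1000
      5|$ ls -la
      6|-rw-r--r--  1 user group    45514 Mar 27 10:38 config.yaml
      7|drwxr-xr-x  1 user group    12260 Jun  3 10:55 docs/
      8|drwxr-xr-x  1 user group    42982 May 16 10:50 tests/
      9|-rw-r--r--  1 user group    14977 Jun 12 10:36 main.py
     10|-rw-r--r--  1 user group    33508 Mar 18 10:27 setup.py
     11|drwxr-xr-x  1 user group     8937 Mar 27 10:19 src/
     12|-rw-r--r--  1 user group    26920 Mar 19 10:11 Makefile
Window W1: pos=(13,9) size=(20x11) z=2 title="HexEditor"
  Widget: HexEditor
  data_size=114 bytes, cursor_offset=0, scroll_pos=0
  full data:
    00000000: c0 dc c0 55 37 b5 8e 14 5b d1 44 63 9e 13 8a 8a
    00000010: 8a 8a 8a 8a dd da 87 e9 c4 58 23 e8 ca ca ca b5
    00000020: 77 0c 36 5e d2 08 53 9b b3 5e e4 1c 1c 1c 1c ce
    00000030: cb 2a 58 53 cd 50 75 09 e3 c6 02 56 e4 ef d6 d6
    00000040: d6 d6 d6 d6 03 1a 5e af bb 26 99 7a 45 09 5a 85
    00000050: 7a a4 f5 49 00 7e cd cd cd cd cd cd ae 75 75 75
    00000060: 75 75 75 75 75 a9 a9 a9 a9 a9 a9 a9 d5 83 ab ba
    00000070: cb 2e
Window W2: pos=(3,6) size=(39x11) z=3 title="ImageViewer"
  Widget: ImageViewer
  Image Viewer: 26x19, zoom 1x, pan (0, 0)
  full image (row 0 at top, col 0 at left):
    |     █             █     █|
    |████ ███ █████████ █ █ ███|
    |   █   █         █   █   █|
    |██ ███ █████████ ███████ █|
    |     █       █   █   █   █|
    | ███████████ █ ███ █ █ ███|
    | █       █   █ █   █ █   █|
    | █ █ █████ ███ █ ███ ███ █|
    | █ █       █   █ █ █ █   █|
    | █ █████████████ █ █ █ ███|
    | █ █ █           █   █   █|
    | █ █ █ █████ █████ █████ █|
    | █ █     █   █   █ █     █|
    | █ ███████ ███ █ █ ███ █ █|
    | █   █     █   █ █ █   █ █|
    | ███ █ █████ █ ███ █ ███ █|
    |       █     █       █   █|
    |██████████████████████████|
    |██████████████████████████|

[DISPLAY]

                                                      
                                 ┏━━━━━━━━━━━━━━━━━━━━
                                 ┃ Terminal           
                                 ┠────────────────────
                                 ┃$ echo "Hello, World
                                 ┃Hello, World!       
━━━━━━━━━━━━━━━━━━━━━━━━━━━━┓    ┃$ python -c "print(1
wer                         ┃    ┃1000                
────────────────────────────┨    ┃$ ls -la            
          █     █           ┃    ┃-rw-r--r--  1 user g
█████████ █ █ ███           ┃    ┃drwxr-xr-x  1 user g
        █   █   █           ┃    ┃drwxr-xr-x  1 user g
███████ ███████ █           ┃    ┃-rw-r--r--  1 user g
    █   █   █   █           ┃    ┃-rw-r--r--  1 user g
███ █ ███ █ █ ███           ┃    ┃drwxr-xr-x  1 user g
█   █ █   █ █   █           ┃    ┃-rw-r--r--  1 user g
━━━━━━━━━━━━━━━━━━━━━━━━━━━━┛    ┃$ █                 
┃00000050  7a a4 f5┃             ┃                    
┃00000060  75 75 75┃             ┗━━━━━━━━━━━━━━━━━━━━


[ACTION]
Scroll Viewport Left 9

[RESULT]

                                                      
                                          ┏━━━━━━━━━━━
                                          ┃ Terminal  
                                          ┠───────────
                                          ┃$ echo "Hel
                                          ┃Hello, Worl
━━━━━━━━━━━━━━━━━━━━━━━━━━━━━━━━━━━━━┓    ┃$ python -c
 ImageViewer                         ┃    ┃1000       
─────────────────────────────────────┨    ┃$ ls -la   
     █             █     █           ┃    ┃-rw-r--r-- 
████ ███ █████████ █ █ ███           ┃    ┃drwxr-xr-x 
   █   █         █   █   █           ┃    ┃drwxr-xr-x 
██ ███ █████████ ███████ █           ┃    ┃-rw-r--r-- 
     █       █   █   █   █           ┃    ┃-rw-r--r-- 
 ███████████ █ ███ █ █ ███           ┃    ┃drwxr-xr-x 
 █       █   █ █   █ █   █           ┃    ┃-rw-r--r-- 
━━━━━━━━━━━━━━━━━━━━━━━━━━━━━━━━━━━━━┛    ┃$ █        
         ┃00000050  7a a4 f5┃             ┃           
         ┃00000060  75 75 75┃             ┗━━━━━━━━━━━


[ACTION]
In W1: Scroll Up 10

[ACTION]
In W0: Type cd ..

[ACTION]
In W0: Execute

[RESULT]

                                                      
                                          ┏━━━━━━━━━━━
                                          ┃ Terminal  
                                          ┠───────────
                                          ┃Hello, Worl
                                          ┃$ python -c
━━━━━━━━━━━━━━━━━━━━━━━━━━━━━━━━━━━━━┓    ┃1000       
 ImageViewer                         ┃    ┃$ ls -la   
─────────────────────────────────────┨    ┃-rw-r--r-- 
     █             █     █           ┃    ┃drwxr-xr-x 
████ ███ █████████ █ █ ███           ┃    ┃drwxr-xr-x 
   █   █         █   █   █           ┃    ┃-rw-r--r-- 
██ ███ █████████ ███████ █           ┃    ┃-rw-r--r-- 
     █       █   █   █   █           ┃    ┃drwxr-xr-x 
 ███████████ █ ███ █ █ ███           ┃    ┃-rw-r--r-- 
 █       █   █ █   █ █   █           ┃    ┃$ cd ..    
━━━━━━━━━━━━━━━━━━━━━━━━━━━━━━━━━━━━━┛    ┃           
         ┃00000050  7a a4 f5┃             ┃$ █        
         ┃00000060  75 75 75┃             ┗━━━━━━━━━━━


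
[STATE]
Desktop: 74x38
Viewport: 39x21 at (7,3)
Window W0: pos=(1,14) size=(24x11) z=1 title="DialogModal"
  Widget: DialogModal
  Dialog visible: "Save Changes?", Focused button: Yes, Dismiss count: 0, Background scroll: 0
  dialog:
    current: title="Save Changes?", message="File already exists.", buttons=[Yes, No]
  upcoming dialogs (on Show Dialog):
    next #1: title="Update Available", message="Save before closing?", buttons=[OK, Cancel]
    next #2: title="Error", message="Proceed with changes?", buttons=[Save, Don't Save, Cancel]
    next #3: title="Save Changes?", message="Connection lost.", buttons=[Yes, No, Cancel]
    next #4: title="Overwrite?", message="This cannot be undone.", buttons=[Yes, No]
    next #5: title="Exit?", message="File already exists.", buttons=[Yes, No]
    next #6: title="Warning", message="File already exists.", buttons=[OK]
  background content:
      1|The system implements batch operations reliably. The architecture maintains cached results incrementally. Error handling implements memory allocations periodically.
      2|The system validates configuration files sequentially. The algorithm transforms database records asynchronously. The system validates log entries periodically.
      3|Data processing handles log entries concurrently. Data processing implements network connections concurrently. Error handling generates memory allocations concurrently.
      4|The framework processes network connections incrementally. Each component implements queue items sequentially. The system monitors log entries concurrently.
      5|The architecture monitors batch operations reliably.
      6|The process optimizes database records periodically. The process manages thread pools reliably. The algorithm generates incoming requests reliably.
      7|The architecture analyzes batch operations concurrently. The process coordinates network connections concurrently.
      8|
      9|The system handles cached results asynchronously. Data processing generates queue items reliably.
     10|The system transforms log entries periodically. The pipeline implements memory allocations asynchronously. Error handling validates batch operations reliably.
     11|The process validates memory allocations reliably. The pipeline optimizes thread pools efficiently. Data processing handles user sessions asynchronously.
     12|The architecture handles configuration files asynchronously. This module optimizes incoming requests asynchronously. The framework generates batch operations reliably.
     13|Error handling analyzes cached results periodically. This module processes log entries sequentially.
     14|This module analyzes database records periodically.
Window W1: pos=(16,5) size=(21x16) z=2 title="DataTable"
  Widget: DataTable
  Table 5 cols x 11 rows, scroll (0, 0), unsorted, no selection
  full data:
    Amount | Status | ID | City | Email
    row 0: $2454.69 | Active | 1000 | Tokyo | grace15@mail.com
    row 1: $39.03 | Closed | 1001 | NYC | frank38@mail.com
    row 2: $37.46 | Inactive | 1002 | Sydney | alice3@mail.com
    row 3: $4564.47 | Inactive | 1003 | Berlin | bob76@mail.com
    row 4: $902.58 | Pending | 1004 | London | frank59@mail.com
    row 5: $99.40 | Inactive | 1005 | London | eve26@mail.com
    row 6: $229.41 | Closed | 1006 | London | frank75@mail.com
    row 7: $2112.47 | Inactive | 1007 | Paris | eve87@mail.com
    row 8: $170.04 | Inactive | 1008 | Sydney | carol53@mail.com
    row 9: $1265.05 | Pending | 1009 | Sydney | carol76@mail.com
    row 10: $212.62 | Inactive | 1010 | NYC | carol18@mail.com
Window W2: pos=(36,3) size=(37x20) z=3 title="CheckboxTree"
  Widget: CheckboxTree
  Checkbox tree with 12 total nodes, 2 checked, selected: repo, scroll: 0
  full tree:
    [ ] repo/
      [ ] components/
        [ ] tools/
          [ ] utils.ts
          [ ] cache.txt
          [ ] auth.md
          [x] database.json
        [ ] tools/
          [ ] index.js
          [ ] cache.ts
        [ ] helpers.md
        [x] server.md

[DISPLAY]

                             ┏━━━━━━━━━
                             ┃ Checkbox
         ┏━━━━━━━━━━━━━━━━━━━┠─────────
         ┃ DataTable         ┃>[-] repo
         ┠───────────────────┃   [-] co
         ┃Amount  │Status  │I┃     [-] 
         ┃────────┼────────┼─┃       [ 
         ┃$2454.69│Active  │1┃       [ 
         ┃$39.03  │Closed  │1┃       [ 
         ┃$37.46  │Inactive│1┃       [x
         ┃$4564.47│Inactive│1┃     [ ] 
━━━━━━━━━┃$902.58 │Pending │1┃       [ 
ogModal  ┃$99.40  │Inactive│1┃       [ 
─────────┃$229.41 │Closed  │1┃     [ ] 
ystem imp┃$2112.47│Inactive│1┃     [x] 
─────────┃$170.04 │Inactive│1┃         
ave Chang┃$1265.05│Pending │1┃         
le alread┗━━━━━━━━━━━━━━━━━━━┃         
 [Yes]  No    │it┃           ┃         
──────────────┘s ┃           ┗━━━━━━━━━
rchitecture analy┃                     


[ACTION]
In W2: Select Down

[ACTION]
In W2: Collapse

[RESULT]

                             ┏━━━━━━━━━
                             ┃ Checkbox
         ┏━━━━━━━━━━━━━━━━━━━┠─────────
         ┃ DataTable         ┃ [-] repo
         ┠───────────────────┃>  [-] co
         ┃Amount  │Status  │I┃         
         ┃────────┼────────┼─┃         
         ┃$2454.69│Active  │1┃         
         ┃$39.03  │Closed  │1┃         
         ┃$37.46  │Inactive│1┃         
         ┃$4564.47│Inactive│1┃         
━━━━━━━━━┃$902.58 │Pending │1┃         
ogModal  ┃$99.40  │Inactive│1┃         
─────────┃$229.41 │Closed  │1┃         
ystem imp┃$2112.47│Inactive│1┃         
─────────┃$170.04 │Inactive│1┃         
ave Chang┃$1265.05│Pending │1┃         
le alread┗━━━━━━━━━━━━━━━━━━━┃         
 [Yes]  No    │it┃           ┃         
──────────────┘s ┃           ┗━━━━━━━━━
rchitecture analy┃                     


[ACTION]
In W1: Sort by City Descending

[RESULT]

                             ┏━━━━━━━━━
                             ┃ Checkbox
         ┏━━━━━━━━━━━━━━━━━━━┠─────────
         ┃ DataTable         ┃ [-] repo
         ┠───────────────────┃>  [-] co
         ┃Amount  │Status  │I┃         
         ┃────────┼────────┼─┃         
         ┃$2454.69│Active  │1┃         
         ┃$37.46  │Inactive│1┃         
         ┃$170.04 │Inactive│1┃         
         ┃$1265.05│Pending │1┃         
━━━━━━━━━┃$2112.47│Inactive│1┃         
ogModal  ┃$39.03  │Closed  │1┃         
─────────┃$212.62 │Inactive│1┃         
ystem imp┃$902.58 │Pending │1┃         
─────────┃$99.40  │Inactive│1┃         
ave Chang┃$229.41 │Closed  │1┃         
le alread┗━━━━━━━━━━━━━━━━━━━┃         
 [Yes]  No    │it┃           ┃         
──────────────┘s ┃           ┗━━━━━━━━━
rchitecture analy┃                     


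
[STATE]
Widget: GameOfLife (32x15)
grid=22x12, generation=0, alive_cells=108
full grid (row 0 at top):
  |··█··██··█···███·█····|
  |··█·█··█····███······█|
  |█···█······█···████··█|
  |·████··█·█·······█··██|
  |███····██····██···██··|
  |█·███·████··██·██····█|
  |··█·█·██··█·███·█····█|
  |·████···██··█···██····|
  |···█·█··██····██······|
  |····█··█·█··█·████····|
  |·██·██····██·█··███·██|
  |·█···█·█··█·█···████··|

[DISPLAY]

Gen: 0                          
··█··██··█···███·█····          
··█·█··█····███······█          
█···█······█···████··█          
·████··█·█·······█··██          
███····██····██···██··          
█·███·████··██·██····█          
··█·█·██··█·███·█····█          
·████···██··█···██····          
···█·█··██····██······          
····█··█·█··█·████····          
·██·██····██·█··███·██          
·█···█·█··█·█···████··          
                                
                                


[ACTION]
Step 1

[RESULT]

Gen: 1                          
···█·██·····█··█······          
·█··█·█·····█·····█···          
····██··█···███████··█          
····█··█······██····██          
█····█······████████·█          
█···█····█·█····██··█·          
······█···█···█·······          
·█····█···███···██····          
·····█·█··█···█·······          
··█···█··█·██·····█···          
·█████··███··██·····█·          
·██·███···█·█···█··██·          
                                
                                


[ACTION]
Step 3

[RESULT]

Gen: 4                          
····███···············          
···█··█····██····██·██          
···██············██··█          
···██·██·········█···█          
···········███····█··█          
······██·█·█··█···█·█·          
·······██···█·█····█··          
······················          
····███·██·█··█·······          
·········████·█·······          
···········██·█····██·          
·············█·····██·          
                                
                                


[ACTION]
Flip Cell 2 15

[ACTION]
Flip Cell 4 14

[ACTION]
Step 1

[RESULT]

Gen: 5                          
····███···············          
···█··█·········██████          
··█···██···········█·█          
···███······███·██··██          
·····█··█·█████··█████          
······██··██··██··█·█·          
······███····█·····█··          
·····██··█···█········          
·····█··██·███········          
·····█··██····██······          
··············█····██·          
············██·····██·          
                                
                                


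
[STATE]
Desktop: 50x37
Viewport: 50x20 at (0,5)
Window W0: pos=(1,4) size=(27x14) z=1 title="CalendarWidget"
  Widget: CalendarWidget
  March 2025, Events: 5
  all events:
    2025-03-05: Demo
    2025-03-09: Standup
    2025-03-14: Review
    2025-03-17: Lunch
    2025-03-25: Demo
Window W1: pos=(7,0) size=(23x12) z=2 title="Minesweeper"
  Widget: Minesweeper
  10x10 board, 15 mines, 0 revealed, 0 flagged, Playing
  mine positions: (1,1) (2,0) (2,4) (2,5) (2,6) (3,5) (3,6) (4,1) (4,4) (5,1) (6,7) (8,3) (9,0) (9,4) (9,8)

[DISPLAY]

 ┃ Cale┃■■■■■■■■■■           ┃                    
 ┠─────┃■■■■■■■■■■           ┃                    
 ┃     ┃■■■■■■■■■■           ┃                    
 ┃Mo Tu┃■■■■■■■■■■           ┃                    
 ┃     ┃■■■■■■■■■■           ┃                    
 ┃ 3  4┃■■■■■■■■■■           ┃                    
 ┃10 11┗━━━━━━━━━━━━━━━━━━━━━┛                    
 ┃17* 18 19 20 21 22 23    ┃                      
 ┃24 25* 26 27 28 29 30    ┃                      
 ┃31                       ┃                      
 ┃                         ┃                      
 ┃                         ┃                      
 ┗━━━━━━━━━━━━━━━━━━━━━━━━━┛                      
                                                  
                                                  
                                                  
                                                  
                                                  
                                                  
                                                  


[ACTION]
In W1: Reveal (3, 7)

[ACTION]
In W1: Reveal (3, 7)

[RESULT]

 ┃ Cale┃■■■■■■■■■■           ┃                    
 ┠─────┃■■■■■■■2■■           ┃                    
 ┃     ┃■■■■■■■■■■           ┃                    
 ┃Mo Tu┃■■■■■■■■■■           ┃                    
 ┃     ┃■■■■■■■■■■           ┃                    
 ┃ 3  4┃■■■■■■■■■■           ┃                    
 ┃10 11┗━━━━━━━━━━━━━━━━━━━━━┛                    
 ┃17* 18 19 20 21 22 23    ┃                      
 ┃24 25* 26 27 28 29 30    ┃                      
 ┃31                       ┃                      
 ┃                         ┃                      
 ┃                         ┃                      
 ┗━━━━━━━━━━━━━━━━━━━━━━━━━┛                      
                                                  
                                                  
                                                  
                                                  
                                                  
                                                  
                                                  


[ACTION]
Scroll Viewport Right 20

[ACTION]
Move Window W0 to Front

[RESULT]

 ┃ CalendarWidget          ┃ ┃                    
 ┠─────────────────────────┨ ┃                    
 ┃        March 2025       ┃ ┃                    
 ┃Mo Tu We Th Fr Sa Su     ┃ ┃                    
 ┃                1  2     ┃ ┃                    
 ┃ 3  4  5*  6  7  8  9*   ┃ ┃                    
 ┃10 11 12 13 14* 15 16    ┃━┛                    
 ┃17* 18 19 20 21 22 23    ┃                      
 ┃24 25* 26 27 28 29 30    ┃                      
 ┃31                       ┃                      
 ┃                         ┃                      
 ┃                         ┃                      
 ┗━━━━━━━━━━━━━━━━━━━━━━━━━┛                      
                                                  
                                                  
                                                  
                                                  
                                                  
                                                  
                                                  


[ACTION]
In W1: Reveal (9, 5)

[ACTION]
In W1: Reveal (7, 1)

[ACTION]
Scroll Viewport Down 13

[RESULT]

 ┗━━━━━━━━━━━━━━━━━━━━━━━━━┛                      
                                                  
                                                  
                                                  
                                                  
                                                  
                                                  
                                                  
                                                  
                                                  
                                                  
                                                  
                                                  
                                                  
                                                  
                                                  
                                                  
                                                  
                                                  
                                                  


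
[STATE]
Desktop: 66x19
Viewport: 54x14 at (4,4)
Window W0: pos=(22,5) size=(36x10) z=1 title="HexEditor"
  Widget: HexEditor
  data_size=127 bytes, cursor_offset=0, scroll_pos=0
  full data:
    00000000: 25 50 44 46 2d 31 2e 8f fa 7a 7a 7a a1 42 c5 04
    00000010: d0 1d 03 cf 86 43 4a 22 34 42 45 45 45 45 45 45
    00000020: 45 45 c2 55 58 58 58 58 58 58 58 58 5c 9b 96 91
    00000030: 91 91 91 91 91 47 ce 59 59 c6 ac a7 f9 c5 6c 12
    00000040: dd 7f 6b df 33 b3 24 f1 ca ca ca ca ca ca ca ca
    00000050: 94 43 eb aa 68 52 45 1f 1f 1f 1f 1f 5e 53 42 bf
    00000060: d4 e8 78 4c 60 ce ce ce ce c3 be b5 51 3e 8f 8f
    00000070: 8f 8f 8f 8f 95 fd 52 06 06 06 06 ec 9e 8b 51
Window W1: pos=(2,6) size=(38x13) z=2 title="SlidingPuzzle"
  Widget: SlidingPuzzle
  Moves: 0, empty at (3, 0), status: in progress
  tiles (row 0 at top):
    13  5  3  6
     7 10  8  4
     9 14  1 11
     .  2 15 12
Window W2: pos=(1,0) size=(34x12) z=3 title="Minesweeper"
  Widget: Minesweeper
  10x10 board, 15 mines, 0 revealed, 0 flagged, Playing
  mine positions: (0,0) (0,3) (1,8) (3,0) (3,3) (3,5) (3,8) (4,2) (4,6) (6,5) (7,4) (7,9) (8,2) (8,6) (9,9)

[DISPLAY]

■■■■■■■■                      ┃                       
■■■■■■■■                      ┃━━━━━━━━━━━━━━━━━━━━━━┓
■■■■■■■■                      ┃━━━━┓                 ┃
■■■■■■■■                      ┃    ┃─────────────────┨
■■■■■■■■                      ┃────┨4 46 2d 31 2e 8f ┃
■■■■■■■■                      ┃    ┃3 cf 86 43 4a 22 ┃
■■■■■■■■                      ┃    ┃2 55 58 58 58 58 ┃
━━━━━━━━━━━━━━━━━━━━━━━━━━━━━━┛    ┃1 91 91 47 ce 59 ┃
  7 │ 10 │  8 │  4 │               ┃b df 33 b3 24 f1 ┃
────┼────┼────┼────┤               ┃b aa 68 52 45 1f ┃
  9 │ 14 │  1 │ 11 │               ┃━━━━━━━━━━━━━━━━━┛
────┼────┼────┼────┤               ┃                  
    │  2 │ 15 │ 12 │               ┃                  
────┴────┴────┴────┘               ┃                  


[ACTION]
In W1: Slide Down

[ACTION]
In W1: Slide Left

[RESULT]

■■■■■■■■                      ┃                       
■■■■■■■■                      ┃━━━━━━━━━━━━━━━━━━━━━━┓
■■■■■■■■                      ┃━━━━┓                 ┃
■■■■■■■■                      ┃    ┃─────────────────┨
■■■■■■■■                      ┃────┨4 46 2d 31 2e 8f ┃
■■■■■■■■                      ┃    ┃3 cf 86 43 4a 22 ┃
■■■■■■■■                      ┃    ┃2 55 58 58 58 58 ┃
━━━━━━━━━━━━━━━━━━━━━━━━━━━━━━┛    ┃1 91 91 47 ce 59 ┃
  7 │ 10 │  8 │  4 │               ┃b df 33 b3 24 f1 ┃
────┼────┼────┼────┤               ┃b aa 68 52 45 1f ┃
 14 │    │  1 │ 11 │               ┃━━━━━━━━━━━━━━━━━┛
────┼────┼────┼────┤               ┃                  
  9 │  2 │ 15 │ 12 │               ┃                  
────┴────┴────┴────┘               ┃                  


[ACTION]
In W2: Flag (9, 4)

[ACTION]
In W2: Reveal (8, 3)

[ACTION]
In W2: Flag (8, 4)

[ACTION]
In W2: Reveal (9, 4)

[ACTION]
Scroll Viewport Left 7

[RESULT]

 ┃■■■■■■■■■■                      ┃                   
 ┃■■■■■■■■■■                      ┃━━━━━━━━━━━━━━━━━━━
 ┃■■■■■■■■■■                      ┃━━━━┓              
 ┃■■■■■■■■■■                      ┃    ┃──────────────
 ┃■■■■■■■■■■                      ┃────┨4 46 2d 31 2e 
 ┃■■■■■■■■■■                      ┃    ┃3 cf 86 43 4a 
 ┃■■■■■■■■■■                      ┃    ┃2 55 58 58 58 
 ┗━━━━━━━━━━━━━━━━━━━━━━━━━━━━━━━━┛    ┃1 91 91 47 ce 
  ┃│  7 │ 10 │  8 │  4 │               ┃b df 33 b3 24 
  ┃├────┼────┼────┼────┤               ┃b aa 68 52 45 
  ┃│ 14 │    │  1 │ 11 │               ┃━━━━━━━━━━━━━━
  ┃├────┼────┼────┼────┤               ┃              
  ┃│  9 │  2 │ 15 │ 12 │               ┃              
  ┃└────┴────┴────┴────┘               ┃              


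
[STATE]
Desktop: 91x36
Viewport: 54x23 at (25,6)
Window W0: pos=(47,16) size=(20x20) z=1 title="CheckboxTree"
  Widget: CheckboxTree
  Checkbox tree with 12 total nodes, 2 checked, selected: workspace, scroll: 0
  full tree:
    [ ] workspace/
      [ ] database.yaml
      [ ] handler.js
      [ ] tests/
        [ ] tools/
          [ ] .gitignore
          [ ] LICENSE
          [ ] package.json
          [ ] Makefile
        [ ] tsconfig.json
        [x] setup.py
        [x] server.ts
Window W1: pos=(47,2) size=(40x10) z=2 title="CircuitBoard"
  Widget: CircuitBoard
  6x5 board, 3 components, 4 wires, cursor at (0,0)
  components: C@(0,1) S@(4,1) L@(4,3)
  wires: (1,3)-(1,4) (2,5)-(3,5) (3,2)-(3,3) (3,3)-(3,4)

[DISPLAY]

                      ┃0  [.]  C                      
                      ┃                               
                      ┃1               · ─ ·          
                      ┃                               
                      ┃2                       ·      
                      ┗━━━━━━━━━━━━━━━━━━━━━━━━━━━━━━━
                                                      
                                                      
                                                      
                                                      
                      ┏━━━━━━━━━━━━━━━━━━┓            
                      ┃ CheckboxTree     ┃            
                      ┠──────────────────┨            
                      ┃>[-] workspace/   ┃            
                      ┃   [ ] database.ya┃            
                      ┃   [ ] handler.js ┃            
                      ┃   [-] tests/     ┃            
                      ┃     [ ] tools/   ┃            
                      ┃       [ ] .gitign┃            
                      ┃       [ ] LICENSE┃            
                      ┃       [ ] package┃            
                      ┃       [ ] Makefil┃            
                      ┃     [ ] tsconfig.┃            


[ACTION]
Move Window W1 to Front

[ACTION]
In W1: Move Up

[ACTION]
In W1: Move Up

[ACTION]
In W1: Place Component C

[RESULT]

                      ┃0  [C]  C                      
                      ┃                               
                      ┃1               · ─ ·          
                      ┃                               
                      ┃2                       ·      
                      ┗━━━━━━━━━━━━━━━━━━━━━━━━━━━━━━━
                                                      
                                                      
                                                      
                                                      
                      ┏━━━━━━━━━━━━━━━━━━┓            
                      ┃ CheckboxTree     ┃            
                      ┠──────────────────┨            
                      ┃>[-] workspace/   ┃            
                      ┃   [ ] database.ya┃            
                      ┃   [ ] handler.js ┃            
                      ┃   [-] tests/     ┃            
                      ┃     [ ] tools/   ┃            
                      ┃       [ ] .gitign┃            
                      ┃       [ ] LICENSE┃            
                      ┃       [ ] package┃            
                      ┃       [ ] Makefil┃            
                      ┃     [ ] tsconfig.┃            
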